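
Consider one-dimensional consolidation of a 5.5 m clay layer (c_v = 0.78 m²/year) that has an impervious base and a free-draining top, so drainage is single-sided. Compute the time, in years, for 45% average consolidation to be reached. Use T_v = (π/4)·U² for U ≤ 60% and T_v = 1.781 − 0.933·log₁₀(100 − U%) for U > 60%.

t ≈ 6.17 years

Drainage path length: H_d = H = 5.5 m (single drainage).
U ≤ 60%: T_v = (π/4)·U² = (π/4)×0.45² = 0.15904.
t = T_v·H_d²/c_v = 0.15904×5.5²/0.78 = 6.168 years.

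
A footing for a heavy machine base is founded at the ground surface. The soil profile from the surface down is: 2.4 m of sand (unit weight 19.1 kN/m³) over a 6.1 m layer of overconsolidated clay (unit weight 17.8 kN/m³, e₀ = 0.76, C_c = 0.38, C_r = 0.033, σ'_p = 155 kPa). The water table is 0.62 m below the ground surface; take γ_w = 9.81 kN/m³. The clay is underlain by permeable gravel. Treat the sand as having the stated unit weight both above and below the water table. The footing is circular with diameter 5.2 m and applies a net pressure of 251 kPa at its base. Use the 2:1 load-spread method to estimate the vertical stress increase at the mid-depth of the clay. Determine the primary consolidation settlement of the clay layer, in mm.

Mid-depth of clay below the ground surface: z = 2.4 + 6.1/2 = 5.45 m.
Total vertical stress at mid-clay: σ_v = 19.1×2.4 + 17.8×3.05 = 100.13 kPa.
Pore pressure: u = 9.81×(5.45 − 0.62) = 47.382 kPa.
Initial effective stress: σ'_0 = σ_v − u = 100.13 − 47.382 = 52.748 kPa.
Stress increase at mid-clay by the 2:1 spreading method:
Δσ ≈ qD²/(D+z)² = 251×5.2²/(5.2+5.45)² = 59.839 kPa
Final effective stress: σ'_f = 52.748 + 59.839 = 112.59 kPa.
σ'_f = 112.59 ≤ σ'_p = 155 kPa, so the clay remains overconsolidated and only the recompression index applies:
S_c = C_r·H/(1+e₀)·log₁₀(σ'_f/σ'_0) = 0.033×6.1/1.76×log₁₀(112.59/52.748)
    = 0.11437 × 0.32929 = 0.03766 m

S_c ≈ 37.7 mm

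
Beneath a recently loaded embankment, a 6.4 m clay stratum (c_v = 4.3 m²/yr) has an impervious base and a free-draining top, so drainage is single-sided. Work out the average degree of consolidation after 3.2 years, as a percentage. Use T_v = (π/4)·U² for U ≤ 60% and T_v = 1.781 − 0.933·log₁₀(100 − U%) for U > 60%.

Drainage path length: H_d = H = 6.4 m (single drainage).
T_v = c_v·t/H_d² = 4.3×3.2/6.4² = 0.33594.
T_v = 0.33594 corresponds to the U > 60% branch:
U = 1 − 10^((1.781 − T_v)/0.933)/100 = 0.6461

U ≈ 64.6 %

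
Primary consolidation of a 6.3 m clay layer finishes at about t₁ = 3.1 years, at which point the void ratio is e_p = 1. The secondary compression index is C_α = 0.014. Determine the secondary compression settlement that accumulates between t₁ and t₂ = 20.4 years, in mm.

Secondary compression: S_s = C_α·H/(1+e_p)·log₁₀(t₂/t₁)
S_s = 0.014×6.3/(1+1)×log₁₀(20.4/3.1)
    = 0.0441 × 0.8183 = 0.03609 m

S_s ≈ 36.1 mm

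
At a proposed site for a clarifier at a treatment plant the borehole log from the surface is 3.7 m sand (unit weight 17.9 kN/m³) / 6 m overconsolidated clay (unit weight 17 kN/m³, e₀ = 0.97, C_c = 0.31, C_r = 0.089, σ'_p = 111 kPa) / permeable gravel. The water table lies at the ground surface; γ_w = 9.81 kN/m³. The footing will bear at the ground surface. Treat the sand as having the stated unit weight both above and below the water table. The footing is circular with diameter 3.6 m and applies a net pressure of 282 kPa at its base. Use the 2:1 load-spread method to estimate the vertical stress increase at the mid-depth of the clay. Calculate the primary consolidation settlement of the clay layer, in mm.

S_c ≈ 60.3 mm

Mid-depth of clay below the ground surface: z = 3.7 + 6/2 = 6.7 m.
Total vertical stress at mid-clay: σ_v = 17.9×3.7 + 17×3 = 117.23 kPa.
Pore pressure: u = 9.81×(6.7 − 0) = 65.727 kPa.
Initial effective stress: σ'_0 = σ_v − u = 117.23 − 65.727 = 51.503 kPa.
Stress increase at mid-clay by the 2:1 spreading method:
Δσ ≈ qD²/(D+z)² = 282×3.6²/(3.6+6.7)² = 34.449 kPa
Final effective stress: σ'_f = 51.503 + 34.449 = 85.952 kPa.
σ'_f = 85.952 ≤ σ'_p = 111 kPa, so the clay remains overconsolidated and only the recompression index applies:
S_c = C_r·H/(1+e₀)·log₁₀(σ'_f/σ'_0) = 0.089×6/1.97×log₁₀(85.952/51.503)
    = 0.27107 × 0.22242 = 0.06029 m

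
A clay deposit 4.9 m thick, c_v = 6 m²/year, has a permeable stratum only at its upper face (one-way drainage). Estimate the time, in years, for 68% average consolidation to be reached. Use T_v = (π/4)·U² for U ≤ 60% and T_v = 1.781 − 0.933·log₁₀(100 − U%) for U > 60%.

t ≈ 1.51 years

Drainage path length: H_d = H = 4.9 m (single drainage).
U > 60%: T_v = 1.781 − 0.933·log₁₀(100 − 68) = 0.3767.
t = T_v·H_d²/c_v = 0.3767×4.9²/6 = 1.507 years.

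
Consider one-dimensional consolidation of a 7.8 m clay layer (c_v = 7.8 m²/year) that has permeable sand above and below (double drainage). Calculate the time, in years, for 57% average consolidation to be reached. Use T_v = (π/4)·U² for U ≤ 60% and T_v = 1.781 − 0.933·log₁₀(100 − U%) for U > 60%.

t ≈ 0.498 years

Drainage path length: H_d = H/2 = 3.9 m (double drainage).
U ≤ 60%: T_v = (π/4)·U² = (π/4)×0.57² = 0.25518.
t = T_v·H_d²/c_v = 0.25518×3.9²/7.8 = 0.4976 years.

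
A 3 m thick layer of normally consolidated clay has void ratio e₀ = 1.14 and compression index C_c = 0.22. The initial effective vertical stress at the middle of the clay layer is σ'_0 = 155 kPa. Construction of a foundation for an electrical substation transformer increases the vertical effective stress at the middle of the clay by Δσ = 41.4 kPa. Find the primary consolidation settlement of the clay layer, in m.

S_c ≈ 0.0317 m

Final effective stress: σ'_f = σ'_0 + Δσ = 155 + 41.4 = 196.4 kPa.
Normally consolidated clay, so the full stress increment lies on the virgin compression line:
S_c = C_c·H/(1+e₀)·log₁₀(σ'_f/σ'_0) = 0.22×3/(1+1.14)×log₁₀(196.4/155)
    = 0.30841 × 0.10281 = 0.03171 m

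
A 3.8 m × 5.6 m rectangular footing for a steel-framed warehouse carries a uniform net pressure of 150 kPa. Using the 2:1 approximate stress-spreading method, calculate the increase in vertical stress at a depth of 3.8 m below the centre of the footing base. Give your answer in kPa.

By the 2:1 method the load spreads at 1 horizontal : 2 vertical, so at depth z the loaded area has grown by z in each plan dimension:
Δσ = qBL/((B+z)(L+z)) = 150×3.8×5.6/((3.8+3.8)(5.6+3.8)) = 44.681 kPa

Δσ_z ≈ 44.7 kPa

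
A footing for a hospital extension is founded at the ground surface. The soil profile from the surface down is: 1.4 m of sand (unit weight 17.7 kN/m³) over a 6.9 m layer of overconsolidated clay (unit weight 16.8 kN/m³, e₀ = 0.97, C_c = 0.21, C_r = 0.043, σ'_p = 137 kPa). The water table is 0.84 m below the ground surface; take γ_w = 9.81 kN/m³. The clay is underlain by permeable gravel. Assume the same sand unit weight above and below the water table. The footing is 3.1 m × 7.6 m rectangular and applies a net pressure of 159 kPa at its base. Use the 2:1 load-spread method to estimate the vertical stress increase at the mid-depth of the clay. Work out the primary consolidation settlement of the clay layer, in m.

S_c ≈ 0.041 m

Mid-depth of clay below the ground surface: z = 1.4 + 6.9/2 = 4.85 m.
Total vertical stress at mid-clay: σ_v = 17.7×1.4 + 16.8×3.45 = 82.74 kPa.
Pore pressure: u = 9.81×(4.85 − 0.84) = 39.338 kPa.
Initial effective stress: σ'_0 = σ_v − u = 82.74 − 39.338 = 43.402 kPa.
Stress increase at mid-clay by the 2:1 spreading method:
Δσ = qBL/((B+z)(L+z)) = 159×3.1×7.6/((3.1+4.85)(7.6+4.85)) = 37.847 kPa
Final effective stress: σ'_f = 43.402 + 37.847 = 81.249 kPa.
σ'_f = 81.249 ≤ σ'_p = 137 kPa, so the clay remains overconsolidated and only the recompression index applies:
S_c = C_r·H/(1+e₀)·log₁₀(σ'_f/σ'_0) = 0.043×6.9/1.97×log₁₀(81.249/43.402)
    = 0.15061 × 0.27231 = 0.04101 m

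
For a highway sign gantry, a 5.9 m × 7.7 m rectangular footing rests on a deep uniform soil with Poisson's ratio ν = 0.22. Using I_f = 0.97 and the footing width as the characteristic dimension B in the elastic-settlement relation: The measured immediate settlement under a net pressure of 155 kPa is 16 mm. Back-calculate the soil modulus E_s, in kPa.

S_e = q·B·(1−ν²)/E_s · I_f  ⇒  E_s = q·B·(1−ν²)·I_f / S_e.
E_s = 155 × 5.9 × 0.9516 × 0.97 / 0.016 = 52760 kPa

E_s ≈ 52800 kPa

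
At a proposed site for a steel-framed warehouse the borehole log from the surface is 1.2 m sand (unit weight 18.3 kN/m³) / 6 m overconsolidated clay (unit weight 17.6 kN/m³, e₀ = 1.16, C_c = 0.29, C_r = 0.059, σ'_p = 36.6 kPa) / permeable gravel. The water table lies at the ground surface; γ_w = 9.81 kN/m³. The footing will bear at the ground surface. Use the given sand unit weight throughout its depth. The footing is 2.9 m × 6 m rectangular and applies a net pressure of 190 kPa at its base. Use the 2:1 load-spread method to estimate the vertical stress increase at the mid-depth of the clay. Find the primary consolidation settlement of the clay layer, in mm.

Mid-depth of clay below the ground surface: z = 1.2 + 6/2 = 4.2 m.
Total vertical stress at mid-clay: σ_v = 18.3×1.2 + 17.6×3 = 74.76 kPa.
Pore pressure: u = 9.81×(4.2 − 0) = 41.202 kPa.
Initial effective stress: σ'_0 = σ_v − u = 74.76 − 41.202 = 33.558 kPa.
Stress increase at mid-clay by the 2:1 spreading method:
Δσ = qBL/((B+z)(L+z)) = 190×2.9×6/((2.9+4.2)(6+4.2)) = 45.65 kPa
Final effective stress: σ'_f = 33.558 + 45.65 = 79.208 kPa.
σ'_f = 79.208 > σ'_p = 36.6 kPa, so the stress path crosses the preconsolidation pressure — recompression up to σ'_p, then virgin compression beyond:
S_c = H/(1+e₀)·[C_r·log₁₀(σ'_p/σ'_0) + C_c·log₁₀(σ'_f/σ'_p)]
    = 6/2.16 × [0.059×log₁₀(36.6/33.558) + 0.29×log₁₀(79.208/36.6)]
    = 2.7778 × [0.0022234 + 0.097234] = 0.2763 m

S_c ≈ 276 mm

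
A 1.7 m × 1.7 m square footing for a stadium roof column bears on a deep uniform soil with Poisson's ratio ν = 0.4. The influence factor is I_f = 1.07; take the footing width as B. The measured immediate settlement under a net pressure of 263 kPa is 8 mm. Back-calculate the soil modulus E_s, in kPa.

S_e = q·B·(1−ν²)/E_s · I_f  ⇒  E_s = q·B·(1−ν²)·I_f / S_e.
E_s = 263 × 1.7 × 0.84 × 1.07 / 0.008 = 50230 kPa

E_s ≈ 50200 kPa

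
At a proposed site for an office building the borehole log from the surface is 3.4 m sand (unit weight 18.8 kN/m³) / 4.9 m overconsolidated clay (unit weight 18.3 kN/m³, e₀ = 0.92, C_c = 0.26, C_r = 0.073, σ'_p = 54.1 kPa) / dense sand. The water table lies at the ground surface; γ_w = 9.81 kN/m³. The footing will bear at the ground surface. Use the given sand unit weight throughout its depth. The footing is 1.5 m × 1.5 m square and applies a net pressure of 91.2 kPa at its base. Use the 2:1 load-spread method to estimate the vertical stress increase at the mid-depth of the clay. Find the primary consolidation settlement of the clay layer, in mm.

Mid-depth of clay below the ground surface: z = 3.4 + 4.9/2 = 5.85 m.
Total vertical stress at mid-clay: σ_v = 18.8×3.4 + 18.3×2.45 = 108.76 kPa.
Pore pressure: u = 9.81×(5.85 − 0) = 57.389 kPa.
Initial effective stress: σ'_0 = σ_v − u = 108.76 − 57.389 = 51.371 kPa.
Stress increase at mid-clay by the 2:1 spreading method:
Δσ = qBL/((B+z)(L+z)) = 91.2×1.5×1.5/((1.5+5.85)(1.5+5.85)) = 3.7984 kPa
Final effective stress: σ'_f = 51.371 + 3.7984 = 55.169 kPa.
σ'_f = 55.169 > σ'_p = 54.1 kPa, so the stress path crosses the preconsolidation pressure — recompression up to σ'_p, then virgin compression beyond:
S_c = H/(1+e₀)·[C_r·log₁₀(σ'_p/σ'_0) + C_c·log₁₀(σ'_f/σ'_p)]
    = 4.9/1.92 × [0.073×log₁₀(54.1/51.371) + 0.26×log₁₀(55.169/54.1)]
    = 2.5521 × [0.001641 + 0.0022094] = 0.009827 m

S_c ≈ 9.83 mm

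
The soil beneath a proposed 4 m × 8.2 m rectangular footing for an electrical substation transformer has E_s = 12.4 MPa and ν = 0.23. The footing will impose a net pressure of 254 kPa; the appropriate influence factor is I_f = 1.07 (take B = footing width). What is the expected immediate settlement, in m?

S_e ≈ 0.083 m

Immediate (elastic) settlement: S_e = q·B·(1−ν²)/E_s · I_f.
E_s = 12.4 MPa = 12400 kPa.
S_e = 254 × 4 × (1 − 0.23²) / 12400 × 1.07
    = 254 × 4 × 0.9471 / 12400 × 1.07
    = 0.08303 m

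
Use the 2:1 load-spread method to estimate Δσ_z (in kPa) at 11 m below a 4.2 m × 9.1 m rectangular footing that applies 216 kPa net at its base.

By the 2:1 method the load spreads at 1 horizontal : 2 vertical, so at depth z the loaded area has grown by z in each plan dimension:
Δσ = qBL/((B+z)(L+z)) = 216×4.2×9.1/((4.2+11)(9.1+11)) = 27.021 kPa

Δσ_z ≈ 27 kPa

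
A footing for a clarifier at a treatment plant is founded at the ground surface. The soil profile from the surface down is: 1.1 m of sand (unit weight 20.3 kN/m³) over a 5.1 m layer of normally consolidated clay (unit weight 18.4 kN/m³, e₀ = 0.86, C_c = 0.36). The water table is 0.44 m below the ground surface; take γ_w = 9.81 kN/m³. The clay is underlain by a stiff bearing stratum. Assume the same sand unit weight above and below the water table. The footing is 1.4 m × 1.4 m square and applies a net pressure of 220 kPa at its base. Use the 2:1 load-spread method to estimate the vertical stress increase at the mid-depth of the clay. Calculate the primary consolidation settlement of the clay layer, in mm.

S_c ≈ 159 mm

Mid-depth of clay below the ground surface: z = 1.1 + 5.1/2 = 3.65 m.
Total vertical stress at mid-clay: σ_v = 20.3×1.1 + 18.4×2.55 = 69.25 kPa.
Pore pressure: u = 9.81×(3.65 − 0.44) = 31.49 kPa.
Initial effective stress: σ'_0 = σ_v − u = 69.25 − 31.49 = 37.76 kPa.
Stress increase at mid-clay by the 2:1 spreading method:
Δσ = qBL/((B+z)(L+z)) = 220×1.4×1.4/((1.4+3.65)(1.4+3.65)) = 16.908 kPa
Final effective stress: σ'_f = σ'_0 + Δσ = 37.76 + 16.908 = 54.668 kPa.
Normally consolidated clay, so the full stress increment lies on the virgin compression line:
S_c = C_c·H/(1+e₀)·log₁₀(σ'_f/σ'_0) = 0.36×5.1/(1+0.86)×log₁₀(54.668/37.76)
    = 0.9871 × 0.1607 = 0.1586 m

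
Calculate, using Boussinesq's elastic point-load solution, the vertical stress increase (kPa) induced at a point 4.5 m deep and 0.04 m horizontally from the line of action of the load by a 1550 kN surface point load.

Δσ_z ≈ 36.5 kPa

Boussinesq vertical stress below a point load on an elastic half-space:
Δσ_z = 3P/(2πz²) · [1 + (r/z)²]^(−5/2)
r/z = 0.04/4.5 = 0.0088889; [1+(r/z)²]^(−5/2) = 0.9998.
Δσ_z = 3×1550/(2π×4.5²) × 0.9998 = 36.547 × 0.9998 = 36.54 kPa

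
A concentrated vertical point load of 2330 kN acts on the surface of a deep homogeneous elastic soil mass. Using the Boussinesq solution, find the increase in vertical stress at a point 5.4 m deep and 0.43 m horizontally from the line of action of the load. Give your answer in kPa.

Δσ_z ≈ 37.6 kPa

Boussinesq vertical stress below a point load on an elastic half-space:
Δσ_z = 3P/(2πz²) · [1 + (r/z)²]^(−5/2)
r/z = 0.43/5.4 = 0.07963; [1+(r/z)²]^(−5/2) = 0.98432.
Δσ_z = 3×2330/(2π×5.4²) × 0.98432 = 38.151 × 0.98432 = 37.55 kPa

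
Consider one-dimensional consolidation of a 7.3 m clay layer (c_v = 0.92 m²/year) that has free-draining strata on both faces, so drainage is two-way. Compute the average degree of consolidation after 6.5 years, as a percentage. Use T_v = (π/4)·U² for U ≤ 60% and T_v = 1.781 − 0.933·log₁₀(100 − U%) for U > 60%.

Drainage path length: H_d = H/2 = 3.65 m (double drainage).
T_v = c_v·t/H_d² = 0.92×6.5/3.65² = 0.44886.
T_v = 0.44886 corresponds to the U > 60% branch:
U = 1 − 10^((1.781 − T_v)/0.933)/100 = 0.7322

U ≈ 73.2 %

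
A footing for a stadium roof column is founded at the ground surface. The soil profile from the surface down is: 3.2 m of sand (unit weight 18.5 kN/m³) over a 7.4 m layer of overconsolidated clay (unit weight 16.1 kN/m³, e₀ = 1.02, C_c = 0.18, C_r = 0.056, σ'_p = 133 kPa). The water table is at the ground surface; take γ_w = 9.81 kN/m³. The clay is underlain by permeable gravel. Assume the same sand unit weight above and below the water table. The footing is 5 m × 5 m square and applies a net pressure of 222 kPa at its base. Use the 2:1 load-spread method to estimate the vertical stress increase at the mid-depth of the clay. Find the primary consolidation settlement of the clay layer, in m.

S_c ≈ 0.0507 m

Mid-depth of clay below the ground surface: z = 3.2 + 7.4/2 = 6.9 m.
Total vertical stress at mid-clay: σ_v = 18.5×3.2 + 16.1×3.7 = 118.77 kPa.
Pore pressure: u = 9.81×(6.9 − 0) = 67.689 kPa.
Initial effective stress: σ'_0 = σ_v − u = 118.77 − 67.689 = 51.081 kPa.
Stress increase at mid-clay by the 2:1 spreading method:
Δσ = qBL/((B+z)(L+z)) = 222×5×5/((5+6.9)(5+6.9)) = 39.192 kPa
Final effective stress: σ'_f = 51.081 + 39.192 = 90.273 kPa.
σ'_f = 90.273 ≤ σ'_p = 133 kPa, so the clay remains overconsolidated and only the recompression index applies:
S_c = C_r·H/(1+e₀)·log₁₀(σ'_f/σ'_0) = 0.056×7.4/2.02×log₁₀(90.273/51.081)
    = 0.20515 × 0.2473 = 0.05073 m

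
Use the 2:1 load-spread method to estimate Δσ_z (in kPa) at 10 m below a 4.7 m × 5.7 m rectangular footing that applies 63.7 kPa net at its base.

By the 2:1 method the load spreads at 1 horizontal : 2 vertical, so at depth z the loaded area has grown by z in each plan dimension:
Δσ = qBL/((B+z)(L+z)) = 63.7×4.7×5.7/((4.7+10)(5.7+10)) = 7.3943 kPa

Δσ_z ≈ 7.39 kPa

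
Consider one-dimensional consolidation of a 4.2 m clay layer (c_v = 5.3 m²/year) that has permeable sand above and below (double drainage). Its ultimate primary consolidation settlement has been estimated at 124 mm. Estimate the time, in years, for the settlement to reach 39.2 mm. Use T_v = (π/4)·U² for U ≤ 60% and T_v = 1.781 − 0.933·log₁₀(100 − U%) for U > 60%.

Drainage path length: H_d = H/2 = 2.1 m (double drainage).
U = S(t)/S_ult = 39.2/124 = 0.3161.
U ≤ 60%: T_v = (π/4)·U² = (π/4)×0.31613² = 0.078491.
t = T_v·H_d²/c_v = 0.078491×2.1²/5.3 = 0.06531 years.

t ≈ 0.0653 years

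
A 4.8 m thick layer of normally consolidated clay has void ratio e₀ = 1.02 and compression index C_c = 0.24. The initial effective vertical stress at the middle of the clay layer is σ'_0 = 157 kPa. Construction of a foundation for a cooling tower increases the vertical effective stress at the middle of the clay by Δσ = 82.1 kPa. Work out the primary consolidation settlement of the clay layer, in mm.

Final effective stress: σ'_f = σ'_0 + Δσ = 157 + 82.1 = 239.1 kPa.
Normally consolidated clay, so the full stress increment lies on the virgin compression line:
S_c = C_c·H/(1+e₀)·log₁₀(σ'_f/σ'_0) = 0.24×4.8/(1+1.02)×log₁₀(239.1/157)
    = 0.5703 × 0.18268 = 0.1042 m

S_c ≈ 104 mm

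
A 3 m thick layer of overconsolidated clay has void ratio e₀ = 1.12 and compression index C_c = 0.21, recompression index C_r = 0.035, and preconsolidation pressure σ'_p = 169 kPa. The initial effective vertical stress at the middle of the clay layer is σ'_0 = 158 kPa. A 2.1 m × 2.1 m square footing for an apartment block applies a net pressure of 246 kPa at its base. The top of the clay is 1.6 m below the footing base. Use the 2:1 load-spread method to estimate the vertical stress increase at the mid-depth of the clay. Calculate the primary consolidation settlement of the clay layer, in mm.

S_c ≈ 22 mm

Mid-depth of clay below the footing base: z = 1.6 + 3/2 = 3.1 m.
Stress increase at mid-clay by the 2:1 spreading method:
Δσ = qBL/((B+z)(L+z)) = 246×2.1×2.1/((2.1+3.1)(2.1+3.1)) = 40.121 kPa
Final effective stress: σ'_f = 158 + 40.121 = 198.12 kPa.
σ'_f = 198.12 > σ'_p = 169 kPa, so the stress path crosses the preconsolidation pressure — recompression up to σ'_p, then virgin compression beyond:
S_c = H/(1+e₀)·[C_r·log₁₀(σ'_p/σ'_0) + C_c·log₁₀(σ'_f/σ'_p)]
    = 3/2.12 × [0.035×log₁₀(169/158) + 0.21×log₁₀(198.12/169)]
    = 1.4151 × [0.001023 + 0.014499] = 0.02197 m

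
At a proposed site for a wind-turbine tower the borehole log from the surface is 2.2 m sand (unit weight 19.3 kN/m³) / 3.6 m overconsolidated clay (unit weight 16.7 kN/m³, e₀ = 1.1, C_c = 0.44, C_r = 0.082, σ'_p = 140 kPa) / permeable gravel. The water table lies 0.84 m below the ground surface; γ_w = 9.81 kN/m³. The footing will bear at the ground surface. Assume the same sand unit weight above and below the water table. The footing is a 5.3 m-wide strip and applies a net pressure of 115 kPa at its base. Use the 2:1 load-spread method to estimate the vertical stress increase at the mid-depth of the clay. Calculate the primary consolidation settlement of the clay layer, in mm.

Mid-depth of clay below the ground surface: z = 2.2 + 3.6/2 = 4 m.
Total vertical stress at mid-clay: σ_v = 19.3×2.2 + 16.7×1.8 = 72.52 kPa.
Pore pressure: u = 9.81×(4 − 0.84) = 31 kPa.
Initial effective stress: σ'_0 = σ_v − u = 72.52 − 31 = 41.52 kPa.
Stress increase at mid-clay by the 2:1 spreading method:
Δσ = qB/(B+z) = 115×5.3/(5.3+4) = 65.538 kPa
Final effective stress: σ'_f = 41.52 + 65.538 = 107.06 kPa.
σ'_f = 107.06 ≤ σ'_p = 140 kPa, so the clay remains overconsolidated and only the recompression index applies:
S_c = C_r·H/(1+e₀)·log₁₀(σ'_f/σ'_0) = 0.082×3.6/2.1×log₁₀(107.06/41.52)
    = 0.14057 × 0.41137 = 0.05783 m

S_c ≈ 57.8 mm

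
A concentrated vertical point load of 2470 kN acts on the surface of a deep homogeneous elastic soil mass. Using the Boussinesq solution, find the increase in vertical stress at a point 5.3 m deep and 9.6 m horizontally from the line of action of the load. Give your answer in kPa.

Δσ_z ≈ 1.11 kPa

Boussinesq vertical stress below a point load on an elastic half-space:
Δσ_z = 3P/(2πz²) · [1 + (r/z)²]^(−5/2)
r/z = 9.6/5.3 = 1.8113; [1+(r/z)²]^(−5/2) = 0.026373.
Δσ_z = 3×2470/(2π×5.3²) × 0.026373 = 41.984 × 0.026373 = 1.107 kPa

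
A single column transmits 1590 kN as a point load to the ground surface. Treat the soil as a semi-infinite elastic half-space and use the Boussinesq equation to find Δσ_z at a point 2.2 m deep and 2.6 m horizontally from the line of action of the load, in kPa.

Boussinesq vertical stress below a point load on an elastic half-space:
Δσ_z = 3P/(2πz²) · [1 + (r/z)²]^(−5/2)
r/z = 2.6/2.2 = 1.1818; [1+(r/z)²]^(−5/2) = 0.11245.
Δσ_z = 3×1590/(2π×2.2²) × 0.11245 = 156.85 × 0.11245 = 17.64 kPa

Δσ_z ≈ 17.6 kPa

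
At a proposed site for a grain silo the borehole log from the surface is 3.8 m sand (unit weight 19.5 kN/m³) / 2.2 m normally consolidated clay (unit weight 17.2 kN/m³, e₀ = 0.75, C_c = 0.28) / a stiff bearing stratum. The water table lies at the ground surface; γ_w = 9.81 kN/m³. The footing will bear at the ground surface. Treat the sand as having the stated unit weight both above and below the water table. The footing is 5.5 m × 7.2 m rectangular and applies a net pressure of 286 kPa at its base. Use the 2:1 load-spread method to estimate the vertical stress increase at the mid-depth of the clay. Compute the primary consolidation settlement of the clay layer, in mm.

Mid-depth of clay below the ground surface: z = 3.8 + 2.2/2 = 4.9 m.
Total vertical stress at mid-clay: σ_v = 19.5×3.8 + 17.2×1.1 = 93.02 kPa.
Pore pressure: u = 9.81×(4.9 − 0) = 48.069 kPa.
Initial effective stress: σ'_0 = σ_v − u = 93.02 − 48.069 = 44.951 kPa.
Stress increase at mid-clay by the 2:1 spreading method:
Δσ = qBL/((B+z)(L+z)) = 286×5.5×7.2/((5.5+4.9)(7.2+4.9)) = 90 kPa
Final effective stress: σ'_f = σ'_0 + Δσ = 44.951 + 90 = 134.95 kPa.
Normally consolidated clay, so the full stress increment lies on the virgin compression line:
S_c = C_c·H/(1+e₀)·log₁₀(σ'_f/σ'_0) = 0.28×2.2/(1+0.75)×log₁₀(134.95/44.951)
    = 0.352 × 0.47743 = 0.1681 m

S_c ≈ 168 mm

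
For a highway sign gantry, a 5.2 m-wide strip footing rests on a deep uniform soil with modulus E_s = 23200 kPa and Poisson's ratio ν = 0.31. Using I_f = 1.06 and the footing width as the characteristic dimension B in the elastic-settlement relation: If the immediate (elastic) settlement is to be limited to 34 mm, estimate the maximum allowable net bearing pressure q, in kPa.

q ≈ 158 kPa

S_e = q·B·(1−ν²)/E_s · I_f  ⇒  q = S_e·E_s / (B·(1−ν²)·I_f).
q = 0.034 × 23200 / (5.2 × 0.9039 × 1.06) = 158.3 kPa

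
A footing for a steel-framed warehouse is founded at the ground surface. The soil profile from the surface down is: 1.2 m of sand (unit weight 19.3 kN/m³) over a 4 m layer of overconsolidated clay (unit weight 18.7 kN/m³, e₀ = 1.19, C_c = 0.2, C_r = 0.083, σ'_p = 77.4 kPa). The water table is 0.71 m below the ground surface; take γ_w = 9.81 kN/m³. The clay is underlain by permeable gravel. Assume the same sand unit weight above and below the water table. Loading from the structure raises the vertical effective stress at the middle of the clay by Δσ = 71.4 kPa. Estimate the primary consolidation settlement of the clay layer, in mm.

S_c ≈ 102 mm

Mid-depth of clay below the ground surface: z = 1.2 + 4/2 = 3.2 m.
Total vertical stress at mid-clay: σ_v = 19.3×1.2 + 18.7×2 = 60.56 kPa.
Pore pressure: u = 9.81×(3.2 − 0.71) = 24.427 kPa.
Initial effective stress: σ'_0 = σ_v − u = 60.56 − 24.427 = 36.133 kPa.
Final effective stress: σ'_f = 36.133 + 71.4 = 107.53 kPa.
σ'_f = 107.53 > σ'_p = 77.4 kPa, so the stress path crosses the preconsolidation pressure — recompression up to σ'_p, then virgin compression beyond:
S_c = H/(1+e₀)·[C_r·log₁₀(σ'_p/σ'_0) + C_c·log₁₀(σ'_f/σ'_p)]
    = 4/2.19 × [0.083×log₁₀(77.4/36.133) + 0.2×log₁₀(107.53/77.4)]
    = 1.8265 × [0.027459 + 0.028558] = 0.1023 m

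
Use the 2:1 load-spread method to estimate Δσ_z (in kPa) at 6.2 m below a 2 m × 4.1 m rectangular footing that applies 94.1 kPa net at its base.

Δσ_z ≈ 9.14 kPa

By the 2:1 method the load spreads at 1 horizontal : 2 vertical, so at depth z the loaded area has grown by z in each plan dimension:
Δσ = qBL/((B+z)(L+z)) = 94.1×2×4.1/((2+6.2)(4.1+6.2)) = 9.1359 kPa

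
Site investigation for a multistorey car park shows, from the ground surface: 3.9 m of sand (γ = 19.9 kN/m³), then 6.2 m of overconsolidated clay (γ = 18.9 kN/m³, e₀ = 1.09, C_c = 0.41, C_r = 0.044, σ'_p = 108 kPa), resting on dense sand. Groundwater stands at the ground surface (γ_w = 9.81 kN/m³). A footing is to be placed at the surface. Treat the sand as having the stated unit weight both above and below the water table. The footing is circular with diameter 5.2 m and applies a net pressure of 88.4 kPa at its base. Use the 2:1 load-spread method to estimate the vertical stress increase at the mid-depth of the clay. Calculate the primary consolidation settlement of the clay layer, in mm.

Mid-depth of clay below the ground surface: z = 3.9 + 6.2/2 = 7 m.
Total vertical stress at mid-clay: σ_v = 19.9×3.9 + 18.9×3.1 = 136.2 kPa.
Pore pressure: u = 9.81×(7 − 0) = 68.67 kPa.
Initial effective stress: σ'_0 = σ_v − u = 136.2 − 68.67 = 67.53 kPa.
Stress increase at mid-clay by the 2:1 spreading method:
Δσ ≈ qD²/(D+z)² = 88.4×5.2²/(5.2+7)² = 16.06 kPa
Final effective stress: σ'_f = 67.53 + 16.06 = 83.59 kPa.
σ'_f = 83.59 ≤ σ'_p = 108 kPa, so the clay remains overconsolidated and only the recompression index applies:
S_c = C_r·H/(1+e₀)·log₁₀(σ'_f/σ'_0) = 0.044×6.2/2.09×log₁₀(83.59/67.53)
    = 0.13053 × 0.092658 = 0.01209 m

S_c ≈ 12.1 mm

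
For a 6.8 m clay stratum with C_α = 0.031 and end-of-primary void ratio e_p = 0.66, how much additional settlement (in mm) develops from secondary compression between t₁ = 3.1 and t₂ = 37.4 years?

Secondary compression: S_s = C_α·H/(1+e_p)·log₁₀(t₂/t₁)
S_s = 0.031×6.8/(1+0.66)×log₁₀(37.4/3.1)
    = 0.127 × 1.082 = 0.1373 m

S_s ≈ 137 mm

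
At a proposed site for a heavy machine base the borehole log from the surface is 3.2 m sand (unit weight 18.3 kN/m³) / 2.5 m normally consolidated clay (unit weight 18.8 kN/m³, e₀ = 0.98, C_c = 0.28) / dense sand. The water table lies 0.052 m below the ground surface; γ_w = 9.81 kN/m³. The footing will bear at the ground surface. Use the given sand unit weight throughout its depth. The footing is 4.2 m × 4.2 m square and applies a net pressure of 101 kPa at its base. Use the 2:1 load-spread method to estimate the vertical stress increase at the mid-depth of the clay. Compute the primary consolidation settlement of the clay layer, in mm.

S_c ≈ 73.3 mm

Mid-depth of clay below the ground surface: z = 3.2 + 2.5/2 = 4.45 m.
Total vertical stress at mid-clay: σ_v = 18.3×3.2 + 18.8×1.25 = 82.06 kPa.
Pore pressure: u = 9.81×(4.45 − 0.052) = 43.144 kPa.
Initial effective stress: σ'_0 = σ_v − u = 82.06 − 43.144 = 38.916 kPa.
Stress increase at mid-clay by the 2:1 spreading method:
Δσ = qBL/((B+z)(L+z)) = 101×4.2×4.2/((4.2+4.45)(4.2+4.45)) = 23.812 kPa
Final effective stress: σ'_f = σ'_0 + Δσ = 38.916 + 23.812 = 62.728 kPa.
Normally consolidated clay, so the full stress increment lies on the virgin compression line:
S_c = C_c·H/(1+e₀)·log₁₀(σ'_f/σ'_0) = 0.28×2.5/(1+0.98)×log₁₀(62.728/38.916)
    = 0.35354 × 0.20733 = 0.0733 m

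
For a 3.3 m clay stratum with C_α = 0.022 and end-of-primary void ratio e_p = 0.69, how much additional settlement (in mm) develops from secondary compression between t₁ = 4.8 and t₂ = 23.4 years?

S_s ≈ 29.6 mm

Secondary compression: S_s = C_α·H/(1+e_p)·log₁₀(t₂/t₁)
S_s = 0.022×3.3/(1+0.69)×log₁₀(23.4/4.8)
    = 0.04296 × 0.688 = 0.02955 m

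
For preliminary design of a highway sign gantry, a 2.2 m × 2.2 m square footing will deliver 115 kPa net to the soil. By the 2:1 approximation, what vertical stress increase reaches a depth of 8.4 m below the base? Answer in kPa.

Δσ_z ≈ 4.95 kPa

By the 2:1 method the load spreads at 1 horizontal : 2 vertical, so at depth z the loaded area has grown by z in each plan dimension:
Δσ = qBL/((B+z)(L+z)) = 115×2.2×2.2/((2.2+8.4)(2.2+8.4)) = 4.9537 kPa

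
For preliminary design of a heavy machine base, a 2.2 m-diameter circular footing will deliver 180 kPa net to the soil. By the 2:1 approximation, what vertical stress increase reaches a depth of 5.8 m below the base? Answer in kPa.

Δσ_z ≈ 13.6 kPa

By the 2:1 method the load spreads at 1 horizontal : 2 vertical, so at depth z the loaded area has grown by z in each plan dimension:
Δσ ≈ qD²/(D+z)² = 180×2.2²/(2.2+5.8)² = 13.613 kPa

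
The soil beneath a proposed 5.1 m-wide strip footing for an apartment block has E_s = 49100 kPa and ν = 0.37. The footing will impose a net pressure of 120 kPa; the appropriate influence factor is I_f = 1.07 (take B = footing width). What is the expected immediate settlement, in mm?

Immediate (elastic) settlement: S_e = q·B·(1−ν²)/E_s · I_f.
S_e = 120 × 5.1 × (1 − 0.37²) / 49100 × 1.07
    = 120 × 5.1 × 0.8631 / 49100 × 1.07
    = 0.01151 m = 11.51 mm

S_e ≈ 11.5 mm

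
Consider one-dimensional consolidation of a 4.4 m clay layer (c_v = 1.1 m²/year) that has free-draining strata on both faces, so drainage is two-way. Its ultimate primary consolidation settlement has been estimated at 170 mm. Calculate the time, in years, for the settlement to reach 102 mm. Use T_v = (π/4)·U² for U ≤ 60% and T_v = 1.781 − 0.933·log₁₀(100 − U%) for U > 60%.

Drainage path length: H_d = H/2 = 2.2 m (double drainage).
U = S(t)/S_ult = 102/170 = 0.6.
U ≤ 60%: T_v = (π/4)·U² = (π/4)×0.6² = 0.28274.
t = T_v·H_d²/c_v = 0.28274×2.2²/1.1 = 1.244 years.

t ≈ 1.24 years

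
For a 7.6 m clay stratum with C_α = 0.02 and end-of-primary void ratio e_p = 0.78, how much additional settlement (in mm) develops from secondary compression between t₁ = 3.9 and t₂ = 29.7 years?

Secondary compression: S_s = C_α·H/(1+e_p)·log₁₀(t₂/t₁)
S_s = 0.02×7.6/(1+0.78)×log₁₀(29.7/3.9)
    = 0.08539 × 0.8817 = 0.07529 m

S_s ≈ 75.3 mm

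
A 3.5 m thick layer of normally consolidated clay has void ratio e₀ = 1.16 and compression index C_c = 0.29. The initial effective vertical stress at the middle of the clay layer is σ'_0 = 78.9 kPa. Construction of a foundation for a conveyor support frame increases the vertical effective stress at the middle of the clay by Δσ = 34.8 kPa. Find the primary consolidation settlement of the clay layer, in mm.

Final effective stress: σ'_f = σ'_0 + Δσ = 78.9 + 34.8 = 113.7 kPa.
Normally consolidated clay, so the full stress increment lies on the virgin compression line:
S_c = C_c·H/(1+e₀)·log₁₀(σ'_f/σ'_0) = 0.29×3.5/(1+1.16)×log₁₀(113.7/78.9)
    = 0.46991 × 0.15868 = 0.07457 m

S_c ≈ 74.6 mm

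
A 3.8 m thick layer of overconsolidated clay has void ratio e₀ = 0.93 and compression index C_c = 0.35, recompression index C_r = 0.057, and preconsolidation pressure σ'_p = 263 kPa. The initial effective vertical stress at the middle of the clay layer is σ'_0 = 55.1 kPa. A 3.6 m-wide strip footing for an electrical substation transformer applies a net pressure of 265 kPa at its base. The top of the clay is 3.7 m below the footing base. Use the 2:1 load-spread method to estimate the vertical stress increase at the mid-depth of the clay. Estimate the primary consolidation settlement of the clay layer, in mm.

Mid-depth of clay below the footing base: z = 3.7 + 3.8/2 = 5.6 m.
Stress increase at mid-clay by the 2:1 spreading method:
Δσ = qB/(B+z) = 265×3.6/(3.6+5.6) = 103.7 kPa
Final effective stress: σ'_f = 55.1 + 103.7 = 158.8 kPa.
σ'_f = 158.8 ≤ σ'_p = 263 kPa, so the clay remains overconsolidated and only the recompression index applies:
S_c = C_r·H/(1+e₀)·log₁₀(σ'_f/σ'_0) = 0.057×3.8/1.93×log₁₀(158.8/55.1)
    = 0.11223 × 0.4597 = 0.05159 m

S_c ≈ 51.6 mm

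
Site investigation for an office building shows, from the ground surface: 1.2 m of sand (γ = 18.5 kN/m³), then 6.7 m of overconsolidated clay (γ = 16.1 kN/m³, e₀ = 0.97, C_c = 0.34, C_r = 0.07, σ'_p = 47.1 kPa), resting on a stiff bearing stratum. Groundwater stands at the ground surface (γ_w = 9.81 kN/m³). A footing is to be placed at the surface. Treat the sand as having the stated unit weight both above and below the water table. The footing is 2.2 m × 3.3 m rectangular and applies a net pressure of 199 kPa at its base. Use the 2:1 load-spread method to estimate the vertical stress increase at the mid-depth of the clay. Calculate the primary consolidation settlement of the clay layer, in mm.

S_c ≈ 153 mm

Mid-depth of clay below the ground surface: z = 1.2 + 6.7/2 = 4.55 m.
Total vertical stress at mid-clay: σ_v = 18.5×1.2 + 16.1×3.35 = 76.135 kPa.
Pore pressure: u = 9.81×(4.55 − 0) = 44.636 kPa.
Initial effective stress: σ'_0 = σ_v − u = 76.135 − 44.636 = 31.499 kPa.
Stress increase at mid-clay by the 2:1 spreading method:
Δσ = qBL/((B+z)(L+z)) = 199×2.2×3.3/((2.2+4.55)(3.3+4.55)) = 27.266 kPa
Final effective stress: σ'_f = 31.499 + 27.266 = 58.765 kPa.
σ'_f = 58.765 > σ'_p = 47.1 kPa, so the stress path crosses the preconsolidation pressure — recompression up to σ'_p, then virgin compression beyond:
S_c = H/(1+e₀)·[C_r·log₁₀(σ'_p/σ'_0) + C_c·log₁₀(σ'_f/σ'_p)]
    = 6.7/1.97 × [0.07×log₁₀(47.1/31.499) + 0.34×log₁₀(58.765/47.1)]
    = 3.401 × [0.012231 + 0.032673] = 0.1527 m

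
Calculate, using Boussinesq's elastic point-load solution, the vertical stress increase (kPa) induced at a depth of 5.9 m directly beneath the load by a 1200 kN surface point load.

Boussinesq vertical stress below a point load on an elastic half-space:
Δσ_z = 3P/(2πz²) · [1 + (r/z)²]^(−5/2)
r/z = 0/5.9 = 0; [1+(r/z)²]^(−5/2) = 1.
Δσ_z = 3×1200/(2π×5.9²) × 1 = 16.46 × 1 = 16.46 kPa

Δσ_z ≈ 16.5 kPa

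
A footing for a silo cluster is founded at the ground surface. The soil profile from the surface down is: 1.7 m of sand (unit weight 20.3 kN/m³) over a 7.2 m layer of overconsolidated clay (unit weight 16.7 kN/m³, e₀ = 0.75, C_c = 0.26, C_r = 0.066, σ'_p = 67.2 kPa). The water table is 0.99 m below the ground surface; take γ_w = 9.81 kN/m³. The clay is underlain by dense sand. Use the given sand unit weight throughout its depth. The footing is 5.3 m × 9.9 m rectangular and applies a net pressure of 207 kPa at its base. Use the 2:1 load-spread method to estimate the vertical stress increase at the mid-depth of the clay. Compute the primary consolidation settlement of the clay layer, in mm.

Mid-depth of clay below the ground surface: z = 1.7 + 7.2/2 = 5.3 m.
Total vertical stress at mid-clay: σ_v = 20.3×1.7 + 16.7×3.6 = 94.63 kPa.
Pore pressure: u = 9.81×(5.3 − 0.99) = 42.281 kPa.
Initial effective stress: σ'_0 = σ_v − u = 94.63 − 42.281 = 52.349 kPa.
Stress increase at mid-clay by the 2:1 spreading method:
Δσ = qBL/((B+z)(L+z)) = 207×5.3×9.9/((5.3+5.3)(9.9+5.3)) = 67.411 kPa
Final effective stress: σ'_f = 52.349 + 67.411 = 119.76 kPa.
σ'_f = 119.76 > σ'_p = 67.2 kPa, so the stress path crosses the preconsolidation pressure — recompression up to σ'_p, then virgin compression beyond:
S_c = H/(1+e₀)·[C_r·log₁₀(σ'_p/σ'_0) + C_c·log₁₀(σ'_f/σ'_p)]
    = 7.2/1.75 × [0.066×log₁₀(67.2/52.349) + 0.26×log₁₀(119.76/67.2)]
    = 4.1143 × [0.0071584 + 0.065245] = 0.2979 m

S_c ≈ 298 mm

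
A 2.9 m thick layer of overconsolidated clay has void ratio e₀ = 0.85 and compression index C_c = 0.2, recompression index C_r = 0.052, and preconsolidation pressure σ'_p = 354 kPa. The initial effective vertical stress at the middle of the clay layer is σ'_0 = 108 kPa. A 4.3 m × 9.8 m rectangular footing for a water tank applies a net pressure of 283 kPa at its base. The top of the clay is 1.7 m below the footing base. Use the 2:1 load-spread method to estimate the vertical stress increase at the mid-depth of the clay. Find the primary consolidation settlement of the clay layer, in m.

Mid-depth of clay below the footing base: z = 1.7 + 2.9/2 = 3.15 m.
Stress increase at mid-clay by the 2:1 spreading method:
Δσ = qBL/((B+z)(L+z)) = 283×4.3×9.8/((4.3+3.15)(9.8+3.15)) = 123.61 kPa
Final effective stress: σ'_f = 108 + 123.61 = 231.61 kPa.
σ'_f = 231.61 ≤ σ'_p = 354 kPa, so the clay remains overconsolidated and only the recompression index applies:
S_c = C_r·H/(1+e₀)·log₁₀(σ'_f/σ'_0) = 0.052×2.9/1.85×log₁₀(231.61/108)
    = 0.081515 × 0.33133 = 0.02701 m

S_c ≈ 0.027 m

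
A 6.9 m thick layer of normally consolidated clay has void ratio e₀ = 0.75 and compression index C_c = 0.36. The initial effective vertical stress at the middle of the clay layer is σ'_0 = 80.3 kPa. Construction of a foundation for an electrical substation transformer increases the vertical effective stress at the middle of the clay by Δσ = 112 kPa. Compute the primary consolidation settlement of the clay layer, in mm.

S_c ≈ 538 mm

Final effective stress: σ'_f = σ'_0 + Δσ = 80.3 + 112 = 192.3 kPa.
Normally consolidated clay, so the full stress increment lies on the virgin compression line:
S_c = C_c·H/(1+e₀)·log₁₀(σ'_f/σ'_0) = 0.36×6.9/(1+0.75)×log₁₀(192.3/80.3)
    = 1.4194 × 0.37926 = 0.5383 m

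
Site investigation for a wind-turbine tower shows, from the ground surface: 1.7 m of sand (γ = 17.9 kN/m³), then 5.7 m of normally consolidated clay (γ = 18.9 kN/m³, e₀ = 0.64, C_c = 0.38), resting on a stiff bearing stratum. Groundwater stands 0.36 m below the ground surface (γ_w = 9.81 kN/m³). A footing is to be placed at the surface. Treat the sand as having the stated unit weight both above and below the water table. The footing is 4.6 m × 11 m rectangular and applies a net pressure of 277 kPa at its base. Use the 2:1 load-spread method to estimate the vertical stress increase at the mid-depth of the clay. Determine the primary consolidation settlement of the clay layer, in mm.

S_c ≈ 681 mm

Mid-depth of clay below the ground surface: z = 1.7 + 5.7/2 = 4.55 m.
Total vertical stress at mid-clay: σ_v = 17.9×1.7 + 18.9×2.85 = 84.295 kPa.
Pore pressure: u = 9.81×(4.55 − 0.36) = 41.104 kPa.
Initial effective stress: σ'_0 = σ_v − u = 84.295 − 41.104 = 43.191 kPa.
Stress increase at mid-clay by the 2:1 spreading method:
Δσ = qBL/((B+z)(L+z)) = 277×4.6×11/((4.6+4.55)(11+4.55)) = 98.51 kPa
Final effective stress: σ'_f = σ'_0 + Δσ = 43.191 + 98.51 = 141.7 kPa.
Normally consolidated clay, so the full stress increment lies on the virgin compression line:
S_c = C_c·H/(1+e₀)·log₁₀(σ'_f/σ'_0) = 0.38×5.7/(1+0.64)×log₁₀(141.7/43.191)
    = 1.3207 × 0.51598 = 0.6815 m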